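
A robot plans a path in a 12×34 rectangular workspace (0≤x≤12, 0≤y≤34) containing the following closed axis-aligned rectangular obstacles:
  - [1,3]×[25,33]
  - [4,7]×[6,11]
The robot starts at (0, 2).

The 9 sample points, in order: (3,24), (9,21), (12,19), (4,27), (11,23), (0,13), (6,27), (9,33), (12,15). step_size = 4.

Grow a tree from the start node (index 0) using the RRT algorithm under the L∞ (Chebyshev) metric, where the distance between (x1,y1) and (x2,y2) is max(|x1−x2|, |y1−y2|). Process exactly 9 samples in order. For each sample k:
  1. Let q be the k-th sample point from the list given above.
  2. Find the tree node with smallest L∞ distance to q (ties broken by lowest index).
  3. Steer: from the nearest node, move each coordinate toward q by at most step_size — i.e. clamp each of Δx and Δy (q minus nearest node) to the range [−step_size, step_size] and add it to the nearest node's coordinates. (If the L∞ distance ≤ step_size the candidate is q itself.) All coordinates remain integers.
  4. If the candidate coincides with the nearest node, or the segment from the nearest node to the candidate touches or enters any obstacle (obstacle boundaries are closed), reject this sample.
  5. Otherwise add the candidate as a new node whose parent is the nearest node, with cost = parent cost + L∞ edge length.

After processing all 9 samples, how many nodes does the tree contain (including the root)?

Node count: 6

1. q=(3,24) nearest=0 d=22 new=(3,6) → add node 1 parent=0 cost=4
2. q=(9,21) nearest=1 d=15 new=(7,10) → blocked by [4,7]×[6,11], reject
3. q=(12,19) nearest=1 d=13 new=(7,10) → blocked by [4,7]×[6,11], reject
4. q=(4,27) nearest=1 d=21 new=(4,10) → blocked by [4,7]×[6,11], reject
5. q=(11,23) nearest=1 d=17 new=(7,10) → blocked by [4,7]×[6,11], reject
6. q=(0,13) nearest=1 d=7 new=(0,10) → add node 2 parent=1 cost=8
7. q=(6,27) nearest=2 d=17 new=(4,14) → add node 3 parent=2 cost=12
8. q=(9,33) nearest=3 d=19 new=(8,18) → add node 4 parent=3 cost=16
9. q=(12,15) nearest=4 d=4 new=(12,15) → add node 5 parent=4 cost=20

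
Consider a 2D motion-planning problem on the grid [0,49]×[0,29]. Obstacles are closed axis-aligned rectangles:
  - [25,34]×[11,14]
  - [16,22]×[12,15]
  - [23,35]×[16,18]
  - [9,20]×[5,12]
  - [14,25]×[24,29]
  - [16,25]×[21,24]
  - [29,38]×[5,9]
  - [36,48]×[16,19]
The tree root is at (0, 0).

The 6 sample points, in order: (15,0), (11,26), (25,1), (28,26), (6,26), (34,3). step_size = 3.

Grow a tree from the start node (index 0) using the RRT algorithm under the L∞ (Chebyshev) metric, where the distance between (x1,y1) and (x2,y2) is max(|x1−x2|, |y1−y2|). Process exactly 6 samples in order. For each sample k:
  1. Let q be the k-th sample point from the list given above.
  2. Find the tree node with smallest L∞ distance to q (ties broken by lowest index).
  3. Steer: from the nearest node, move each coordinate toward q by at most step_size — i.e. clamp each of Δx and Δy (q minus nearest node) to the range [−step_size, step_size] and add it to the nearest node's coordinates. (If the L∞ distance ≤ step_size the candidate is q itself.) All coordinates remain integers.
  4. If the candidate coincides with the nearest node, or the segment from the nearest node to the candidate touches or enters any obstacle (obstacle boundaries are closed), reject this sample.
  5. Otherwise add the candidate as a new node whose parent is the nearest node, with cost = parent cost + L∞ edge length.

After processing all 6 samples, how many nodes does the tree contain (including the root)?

Node count: 7

1. q=(15,0) nearest=0 d=15 new=(3,0) → add node 1 parent=0 cost=3
2. q=(11,26) nearest=0 d=26 new=(3,3) → add node 2 parent=0 cost=3
3. q=(25,1) nearest=1 d=22 new=(6,1) → add node 3 parent=1 cost=6
4. q=(28,26) nearest=2 d=25 new=(6,6) → add node 4 parent=2 cost=6
5. q=(6,26) nearest=4 d=20 new=(6,9) → add node 5 parent=4 cost=9
6. q=(34,3) nearest=3 d=28 new=(9,3) → add node 6 parent=3 cost=9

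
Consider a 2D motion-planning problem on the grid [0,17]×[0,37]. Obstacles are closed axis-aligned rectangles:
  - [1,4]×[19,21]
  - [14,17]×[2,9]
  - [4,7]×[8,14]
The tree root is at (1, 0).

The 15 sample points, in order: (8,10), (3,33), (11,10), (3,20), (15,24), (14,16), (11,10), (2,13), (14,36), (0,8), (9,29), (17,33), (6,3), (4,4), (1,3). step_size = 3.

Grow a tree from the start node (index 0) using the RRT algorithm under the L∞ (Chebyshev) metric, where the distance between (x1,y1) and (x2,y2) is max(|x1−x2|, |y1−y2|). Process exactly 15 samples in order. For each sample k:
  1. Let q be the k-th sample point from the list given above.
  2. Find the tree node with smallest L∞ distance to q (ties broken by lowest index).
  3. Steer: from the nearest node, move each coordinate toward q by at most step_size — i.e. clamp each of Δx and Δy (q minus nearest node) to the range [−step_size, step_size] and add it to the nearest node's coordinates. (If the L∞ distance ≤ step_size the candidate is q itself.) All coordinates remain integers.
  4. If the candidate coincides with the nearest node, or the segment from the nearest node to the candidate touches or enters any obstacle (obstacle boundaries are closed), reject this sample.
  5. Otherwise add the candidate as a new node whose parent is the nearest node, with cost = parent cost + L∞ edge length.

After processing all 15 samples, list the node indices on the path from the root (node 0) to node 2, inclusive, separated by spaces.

1. q=(8,10) nearest=0 d=10 new=(4,3) → add node 1 parent=0 cost=3
2. q=(3,33) nearest=1 d=30 new=(3,6) → add node 2 parent=1 cost=6
3. q=(11,10) nearest=1 d=7 new=(7,6) → add node 3 parent=1 cost=6
4. q=(3,20) nearest=2 d=14 new=(3,9) → add node 4 parent=2 cost=9
5. q=(15,24) nearest=4 d=15 new=(6,12) → blocked by [4,7]×[8,14], reject
6. q=(14,16) nearest=3 d=10 new=(10,9) → add node 5 parent=3 cost=9
7. q=(11,10) nearest=5 d=1 new=(11,10) → add node 6 parent=5 cost=10
8. q=(2,13) nearest=4 d=4 new=(2,12) → add node 7 parent=4 cost=12
9. q=(14,36) nearest=7 d=24 new=(5,15) → blocked by [4,7]×[8,14], reject
10. q=(0,8) nearest=2 d=3 new=(0,8) → add node 8 parent=2 cost=9
11. q=(9,29) nearest=7 d=17 new=(5,15) → blocked by [4,7]×[8,14], reject
12. q=(17,33) nearest=7 d=21 new=(5,15) → blocked by [4,7]×[8,14], reject
13. q=(6,3) nearest=1 d=2 new=(6,3) → add node 9 parent=1 cost=5
14. q=(4,4) nearest=1 d=1 new=(4,4) → add node 10 parent=1 cost=4
15. q=(1,3) nearest=0 d=3 new=(1,3) → add node 11 parent=0 cost=3

Path: 0 1 2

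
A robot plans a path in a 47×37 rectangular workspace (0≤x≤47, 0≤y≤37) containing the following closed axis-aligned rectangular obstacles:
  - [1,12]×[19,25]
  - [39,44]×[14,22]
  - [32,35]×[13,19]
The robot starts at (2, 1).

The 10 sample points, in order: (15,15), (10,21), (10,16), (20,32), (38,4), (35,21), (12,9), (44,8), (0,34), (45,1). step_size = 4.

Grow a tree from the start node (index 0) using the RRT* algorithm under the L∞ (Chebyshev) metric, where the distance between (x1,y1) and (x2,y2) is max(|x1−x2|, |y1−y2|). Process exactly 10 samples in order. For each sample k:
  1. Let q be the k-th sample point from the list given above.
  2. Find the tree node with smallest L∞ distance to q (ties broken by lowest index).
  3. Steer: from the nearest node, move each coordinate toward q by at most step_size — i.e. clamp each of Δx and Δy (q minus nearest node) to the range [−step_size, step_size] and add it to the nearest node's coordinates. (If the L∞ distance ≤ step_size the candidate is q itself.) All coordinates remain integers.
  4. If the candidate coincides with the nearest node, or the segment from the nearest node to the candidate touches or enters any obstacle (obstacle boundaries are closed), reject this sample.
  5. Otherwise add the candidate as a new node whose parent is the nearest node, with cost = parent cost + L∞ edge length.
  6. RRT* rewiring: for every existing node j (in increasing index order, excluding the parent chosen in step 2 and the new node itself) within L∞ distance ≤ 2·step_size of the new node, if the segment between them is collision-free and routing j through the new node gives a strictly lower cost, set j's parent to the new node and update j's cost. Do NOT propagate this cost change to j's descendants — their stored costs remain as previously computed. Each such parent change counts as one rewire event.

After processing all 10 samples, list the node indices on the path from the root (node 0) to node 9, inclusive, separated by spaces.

Path: 0 1 2 7 5 6 8 9

1. q=(15,15) nearest=0 d=14 new=(6,5) → add node 1 parent=0 cost=4
2. q=(10,21) nearest=1 d=16 new=(10,9) → add node 2 parent=1 cost=8
3. q=(10,16) nearest=2 d=7 new=(10,13) → add node 3 parent=2 cost=12
4. q=(20,32) nearest=3 d=19 new=(14,17) → add node 4 parent=3 cost=16
5. q=(38,4) nearest=4 d=24 new=(18,13) → add node 5 parent=4 cost=20
6. q=(35,21) nearest=5 d=17 new=(22,17) → add node 6 parent=5 cost=24
7. q=(12,9) nearest=2 d=2 new=(12,9) → add node 7 parent=2 cost=10; rewire 5→7 (16<20)
8. q=(44,8) nearest=6 d=22 new=(26,13) → add node 8 parent=6 cost=28
9. q=(0,34) nearest=4 d=17 new=(10,21) → blocked by [1,12]×[19,25], reject
10. q=(45,1) nearest=8 d=19 new=(30,9) → add node 9 parent=8 cost=32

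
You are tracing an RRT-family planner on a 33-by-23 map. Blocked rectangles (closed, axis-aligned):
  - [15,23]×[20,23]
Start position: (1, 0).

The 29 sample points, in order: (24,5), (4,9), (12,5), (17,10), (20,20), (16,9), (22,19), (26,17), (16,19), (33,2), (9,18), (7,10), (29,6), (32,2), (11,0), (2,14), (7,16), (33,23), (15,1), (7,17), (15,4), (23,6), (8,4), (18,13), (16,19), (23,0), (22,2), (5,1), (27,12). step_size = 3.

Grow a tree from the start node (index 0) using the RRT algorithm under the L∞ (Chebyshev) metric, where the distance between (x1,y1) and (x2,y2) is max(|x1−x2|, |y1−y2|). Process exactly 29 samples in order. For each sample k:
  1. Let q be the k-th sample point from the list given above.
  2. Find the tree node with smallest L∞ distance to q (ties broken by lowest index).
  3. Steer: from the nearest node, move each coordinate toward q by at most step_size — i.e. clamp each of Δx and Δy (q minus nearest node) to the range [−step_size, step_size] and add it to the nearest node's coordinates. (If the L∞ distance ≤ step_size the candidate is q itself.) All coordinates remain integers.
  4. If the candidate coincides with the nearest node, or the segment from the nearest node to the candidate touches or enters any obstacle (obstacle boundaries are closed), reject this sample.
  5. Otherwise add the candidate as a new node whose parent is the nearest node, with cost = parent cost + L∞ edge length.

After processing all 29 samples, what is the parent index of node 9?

1. q=(24,5) nearest=0 d=23 new=(4,3) → add node 1 parent=0 cost=3
2. q=(4,9) nearest=1 d=6 new=(4,6) → add node 2 parent=1 cost=6
3. q=(12,5) nearest=1 d=8 new=(7,5) → add node 3 parent=1 cost=6
4. q=(17,10) nearest=3 d=10 new=(10,8) → add node 4 parent=3 cost=9
5. q=(20,20) nearest=4 d=12 new=(13,11) → add node 5 parent=4 cost=12
6. q=(16,9) nearest=5 d=3 new=(16,9) → add node 6 parent=5 cost=15
7. q=(22,19) nearest=5 d=9 new=(16,14) → add node 7 parent=5 cost=15
8. q=(26,17) nearest=6 d=10 new=(19,12) → add node 8 parent=6 cost=18
9. q=(16,19) nearest=7 d=5 new=(16,17) → add node 9 parent=7 cost=18
10. q=(33,2) nearest=8 d=14 new=(22,9) → add node 10 parent=8 cost=21
11. q=(9,18) nearest=5 d=7 new=(10,14) → add node 11 parent=5 cost=15
12. q=(7,10) nearest=4 d=3 new=(7,10) → add node 12 parent=4 cost=12
13. q=(29,6) nearest=10 d=7 new=(25,6) → add node 13 parent=10 cost=24
14. q=(32,2) nearest=13 d=7 new=(28,3) → add node 14 parent=13 cost=27
15. q=(11,0) nearest=3 d=5 new=(10,2) → add node 15 parent=3 cost=9
16. q=(2,14) nearest=12 d=5 new=(4,13) → add node 16 parent=12 cost=15
17. q=(7,16) nearest=11 d=3 new=(7,16) → add node 17 parent=11 cost=18
18. q=(33,23) nearest=8 d=14 new=(22,15) → add node 18 parent=8 cost=21
19. q=(15,1) nearest=15 d=5 new=(13,1) → add node 19 parent=15 cost=12
20. q=(7,17) nearest=17 d=1 new=(7,17) → add node 20 parent=17 cost=19
21. q=(15,4) nearest=19 d=3 new=(15,4) → add node 21 parent=19 cost=15
22. q=(23,6) nearest=13 d=2 new=(23,6) → add node 22 parent=13 cost=26
23. q=(8,4) nearest=3 d=1 new=(8,4) → add node 23 parent=3 cost=7
24. q=(18,13) nearest=8 d=1 new=(18,13) → add node 24 parent=8 cost=19
25. q=(16,19) nearest=9 d=2 new=(16,19) → add node 25 parent=9 cost=20
26. q=(23,0) nearest=14 d=5 new=(25,0) → add node 26 parent=14 cost=30
27. q=(22,2) nearest=26 d=3 new=(22,2) → add node 27 parent=26 cost=33
28. q=(5,1) nearest=1 d=2 new=(5,1) → add node 28 parent=1 cost=5
29. q=(27,12) nearest=10 d=5 new=(25,12) → add node 29 parent=10 cost=24

Parent of node 9: 7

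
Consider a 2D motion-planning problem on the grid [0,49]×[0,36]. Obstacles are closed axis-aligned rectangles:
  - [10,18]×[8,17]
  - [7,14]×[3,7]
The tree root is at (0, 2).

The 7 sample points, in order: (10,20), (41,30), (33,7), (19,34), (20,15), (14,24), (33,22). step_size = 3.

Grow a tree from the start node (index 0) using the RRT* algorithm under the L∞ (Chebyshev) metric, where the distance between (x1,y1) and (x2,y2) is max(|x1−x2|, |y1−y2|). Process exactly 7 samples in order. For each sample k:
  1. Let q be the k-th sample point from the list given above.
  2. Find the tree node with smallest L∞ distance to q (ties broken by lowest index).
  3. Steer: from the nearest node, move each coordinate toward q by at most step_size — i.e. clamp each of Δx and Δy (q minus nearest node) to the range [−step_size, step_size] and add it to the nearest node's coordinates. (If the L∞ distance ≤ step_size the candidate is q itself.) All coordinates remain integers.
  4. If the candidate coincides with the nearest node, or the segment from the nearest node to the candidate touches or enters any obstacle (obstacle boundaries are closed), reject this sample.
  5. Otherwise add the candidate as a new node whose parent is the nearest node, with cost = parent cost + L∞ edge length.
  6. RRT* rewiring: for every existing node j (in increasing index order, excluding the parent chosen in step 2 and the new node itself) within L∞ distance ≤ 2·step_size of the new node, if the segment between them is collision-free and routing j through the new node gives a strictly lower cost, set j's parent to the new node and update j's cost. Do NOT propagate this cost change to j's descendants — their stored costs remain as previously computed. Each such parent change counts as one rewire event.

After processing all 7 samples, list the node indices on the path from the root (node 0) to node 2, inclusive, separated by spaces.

1. q=(10,20) nearest=0 d=18 new=(3,5) → add node 1 parent=0 cost=3
2. q=(41,30) nearest=1 d=38 new=(6,8) → add node 2 parent=1 cost=6
3. q=(33,7) nearest=2 d=27 new=(9,7) → blocked by [7,14]×[3,7], reject
4. q=(19,34) nearest=2 d=26 new=(9,11) → add node 3 parent=2 cost=9
5. q=(20,15) nearest=3 d=11 new=(12,14) → blocked by [10,18]×[8,17], reject
6. q=(14,24) nearest=3 d=13 new=(12,14) → blocked by [10,18]×[8,17], reject
7. q=(33,22) nearest=3 d=24 new=(12,14) → blocked by [10,18]×[8,17], reject

Path: 0 1 2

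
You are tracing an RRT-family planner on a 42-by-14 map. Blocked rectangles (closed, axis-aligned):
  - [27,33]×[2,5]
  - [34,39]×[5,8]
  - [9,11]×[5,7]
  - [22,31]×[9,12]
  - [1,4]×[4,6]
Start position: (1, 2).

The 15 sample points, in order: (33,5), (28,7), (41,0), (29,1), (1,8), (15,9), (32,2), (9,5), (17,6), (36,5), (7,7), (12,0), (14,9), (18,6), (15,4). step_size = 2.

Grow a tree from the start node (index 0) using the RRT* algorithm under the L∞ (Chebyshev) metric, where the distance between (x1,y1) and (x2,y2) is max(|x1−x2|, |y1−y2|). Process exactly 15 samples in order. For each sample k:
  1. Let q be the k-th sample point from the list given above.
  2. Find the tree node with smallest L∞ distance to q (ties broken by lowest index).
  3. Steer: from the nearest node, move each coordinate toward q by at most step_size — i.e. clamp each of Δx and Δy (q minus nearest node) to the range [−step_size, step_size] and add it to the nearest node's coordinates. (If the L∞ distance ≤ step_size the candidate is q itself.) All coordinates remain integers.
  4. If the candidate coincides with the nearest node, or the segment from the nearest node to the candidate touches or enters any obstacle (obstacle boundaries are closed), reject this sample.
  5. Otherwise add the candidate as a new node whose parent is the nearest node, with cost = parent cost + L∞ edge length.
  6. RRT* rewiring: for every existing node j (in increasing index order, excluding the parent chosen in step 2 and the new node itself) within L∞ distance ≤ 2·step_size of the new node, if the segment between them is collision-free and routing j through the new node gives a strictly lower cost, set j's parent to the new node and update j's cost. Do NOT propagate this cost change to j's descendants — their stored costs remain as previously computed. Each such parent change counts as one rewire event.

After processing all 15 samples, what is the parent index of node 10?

1. q=(33,5) nearest=0 d=32 new=(3,4) → blocked by [1,4]×[4,6], reject
2. q=(28,7) nearest=0 d=27 new=(3,4) → blocked by [1,4]×[4,6], reject
3. q=(41,0) nearest=0 d=40 new=(3,0) → add node 1 parent=0 cost=2
4. q=(29,1) nearest=1 d=26 new=(5,1) → add node 2 parent=1 cost=4
5. q=(1,8) nearest=0 d=6 new=(1,4) → blocked by [1,4]×[4,6], reject
6. q=(15,9) nearest=2 d=10 new=(7,3) → add node 3 parent=2 cost=6
7. q=(32,2) nearest=3 d=25 new=(9,2) → add node 4 parent=3 cost=8
8. q=(9,5) nearest=3 d=2 new=(9,5) → blocked by [9,11]×[5,7], reject
9. q=(17,6) nearest=4 d=8 new=(11,4) → add node 5 parent=4 cost=10
10. q=(36,5) nearest=5 d=25 new=(13,5) → add node 6 parent=5 cost=12
11. q=(7,7) nearest=3 d=4 new=(7,5) → add node 7 parent=3 cost=8
12. q=(12,0) nearest=4 d=3 new=(11,0) → add node 8 parent=4 cost=10
13. q=(14,9) nearest=6 d=4 new=(14,7) → add node 9 parent=6 cost=14
14. q=(18,6) nearest=9 d=4 new=(16,6) → add node 10 parent=9 cost=16
15. q=(15,4) nearest=6 d=2 new=(15,4) → add node 11 parent=6 cost=14

Parent of node 10: 9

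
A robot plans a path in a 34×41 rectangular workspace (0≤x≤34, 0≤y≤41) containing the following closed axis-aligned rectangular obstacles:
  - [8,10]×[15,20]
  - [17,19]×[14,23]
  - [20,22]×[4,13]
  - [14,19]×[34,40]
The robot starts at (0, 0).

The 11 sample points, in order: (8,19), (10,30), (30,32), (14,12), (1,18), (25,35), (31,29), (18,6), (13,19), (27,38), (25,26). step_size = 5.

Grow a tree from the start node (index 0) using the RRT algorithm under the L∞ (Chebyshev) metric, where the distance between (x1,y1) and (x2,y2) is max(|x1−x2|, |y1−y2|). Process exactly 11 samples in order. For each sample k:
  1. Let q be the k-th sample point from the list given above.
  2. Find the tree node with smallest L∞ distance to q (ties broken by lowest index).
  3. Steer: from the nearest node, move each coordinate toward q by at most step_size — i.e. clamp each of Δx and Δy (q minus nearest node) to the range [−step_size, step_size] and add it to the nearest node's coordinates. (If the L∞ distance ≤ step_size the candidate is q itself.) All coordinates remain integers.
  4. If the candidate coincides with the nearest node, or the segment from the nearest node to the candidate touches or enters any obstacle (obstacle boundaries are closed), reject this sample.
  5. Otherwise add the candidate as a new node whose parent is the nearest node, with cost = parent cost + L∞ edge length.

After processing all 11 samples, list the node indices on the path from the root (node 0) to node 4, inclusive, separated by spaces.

Path: 0 1 2 3 4

1. q=(8,19) nearest=0 d=19 new=(5,5) → add node 1 parent=0 cost=5
2. q=(10,30) nearest=1 d=25 new=(10,10) → add node 2 parent=1 cost=10
3. q=(30,32) nearest=2 d=22 new=(15,15) → add node 3 parent=2 cost=15
4. q=(14,12) nearest=3 d=3 new=(14,12) → add node 4 parent=3 cost=18
5. q=(1,18) nearest=2 d=9 new=(5,15) → add node 5 parent=2 cost=15
6. q=(25,35) nearest=3 d=20 new=(20,20) → blocked by [17,19]×[14,23], reject
7. q=(31,29) nearest=3 d=16 new=(20,20) → blocked by [17,19]×[14,23], reject
8. q=(18,6) nearest=4 d=6 new=(18,7) → add node 6 parent=4 cost=23
9. q=(13,19) nearest=3 d=4 new=(13,19) → add node 7 parent=3 cost=19
10. q=(27,38) nearest=7 d=19 new=(18,24) → blocked by [17,19]×[14,23], reject
11. q=(25,26) nearest=3 d=11 new=(20,20) → blocked by [17,19]×[14,23], reject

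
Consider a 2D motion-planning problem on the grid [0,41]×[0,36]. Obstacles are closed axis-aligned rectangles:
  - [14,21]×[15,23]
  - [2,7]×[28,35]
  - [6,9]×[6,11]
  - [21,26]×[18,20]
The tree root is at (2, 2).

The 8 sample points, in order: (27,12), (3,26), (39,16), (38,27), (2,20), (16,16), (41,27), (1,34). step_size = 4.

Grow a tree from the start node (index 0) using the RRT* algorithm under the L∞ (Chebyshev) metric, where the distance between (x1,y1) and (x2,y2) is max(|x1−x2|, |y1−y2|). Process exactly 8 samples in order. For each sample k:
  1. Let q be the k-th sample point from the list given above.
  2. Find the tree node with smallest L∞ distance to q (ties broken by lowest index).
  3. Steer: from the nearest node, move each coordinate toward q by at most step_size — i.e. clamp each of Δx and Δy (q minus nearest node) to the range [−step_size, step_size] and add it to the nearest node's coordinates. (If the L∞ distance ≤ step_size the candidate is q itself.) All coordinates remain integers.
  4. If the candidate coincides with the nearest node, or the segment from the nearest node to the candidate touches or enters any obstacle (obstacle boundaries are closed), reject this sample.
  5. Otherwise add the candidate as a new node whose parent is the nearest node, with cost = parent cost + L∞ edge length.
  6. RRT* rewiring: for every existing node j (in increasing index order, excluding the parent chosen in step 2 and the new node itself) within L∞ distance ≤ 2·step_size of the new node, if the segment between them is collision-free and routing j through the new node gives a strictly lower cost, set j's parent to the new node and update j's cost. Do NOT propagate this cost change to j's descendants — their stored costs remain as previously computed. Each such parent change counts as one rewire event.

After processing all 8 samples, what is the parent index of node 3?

Parent of node 3: 2

1. q=(27,12) nearest=0 d=25 new=(6,6) → blocked by [6,9]×[6,11], reject
2. q=(3,26) nearest=0 d=24 new=(3,6) → add node 1 parent=0 cost=4
3. q=(39,16) nearest=1 d=36 new=(7,10) → blocked by [6,9]×[6,11], reject
4. q=(38,27) nearest=1 d=35 new=(7,10) → blocked by [6,9]×[6,11], reject
5. q=(2,20) nearest=1 d=14 new=(2,10) → add node 2 parent=1 cost=8
6. q=(16,16) nearest=1 d=13 new=(7,10) → blocked by [6,9]×[6,11], reject
7. q=(41,27) nearest=1 d=38 new=(7,10) → blocked by [6,9]×[6,11], reject
8. q=(1,34) nearest=2 d=24 new=(1,14) → add node 3 parent=2 cost=12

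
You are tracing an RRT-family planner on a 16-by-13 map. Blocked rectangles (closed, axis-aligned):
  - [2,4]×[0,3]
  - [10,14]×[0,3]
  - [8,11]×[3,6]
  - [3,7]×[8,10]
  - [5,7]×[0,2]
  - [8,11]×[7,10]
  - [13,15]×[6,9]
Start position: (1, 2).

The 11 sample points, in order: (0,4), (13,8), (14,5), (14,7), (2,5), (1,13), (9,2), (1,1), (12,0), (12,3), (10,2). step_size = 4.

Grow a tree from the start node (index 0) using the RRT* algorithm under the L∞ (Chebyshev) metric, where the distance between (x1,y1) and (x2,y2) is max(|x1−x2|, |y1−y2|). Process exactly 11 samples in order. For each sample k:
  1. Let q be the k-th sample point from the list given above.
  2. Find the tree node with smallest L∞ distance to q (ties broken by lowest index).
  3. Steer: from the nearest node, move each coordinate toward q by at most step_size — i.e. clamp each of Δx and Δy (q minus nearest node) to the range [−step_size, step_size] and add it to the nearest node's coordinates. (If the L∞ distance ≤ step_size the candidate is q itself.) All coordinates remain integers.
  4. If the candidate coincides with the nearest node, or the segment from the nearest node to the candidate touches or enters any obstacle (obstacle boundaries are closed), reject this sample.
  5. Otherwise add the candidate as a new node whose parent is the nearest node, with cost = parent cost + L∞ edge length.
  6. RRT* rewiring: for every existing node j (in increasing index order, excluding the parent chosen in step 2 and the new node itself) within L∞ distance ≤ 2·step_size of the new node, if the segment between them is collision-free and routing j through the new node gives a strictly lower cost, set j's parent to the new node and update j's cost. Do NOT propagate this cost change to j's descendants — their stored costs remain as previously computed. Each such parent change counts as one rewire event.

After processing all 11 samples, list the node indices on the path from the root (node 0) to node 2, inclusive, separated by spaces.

1. q=(0,4) nearest=0 d=2 new=(0,4) → add node 1 parent=0 cost=2
2. q=(13,8) nearest=0 d=12 new=(5,6) → blocked by [2,4]×[0,3], reject
3. q=(14,5) nearest=0 d=13 new=(5,5) → blocked by [2,4]×[0,3], reject
4. q=(14,7) nearest=0 d=13 new=(5,6) → blocked by [2,4]×[0,3], reject
5. q=(2,5) nearest=1 d=2 new=(2,5) → add node 2 parent=1 cost=4
6. q=(1,13) nearest=2 d=8 new=(1,9) → add node 3 parent=2 cost=8
7. q=(9,2) nearest=2 d=7 new=(6,2) → blocked by [5,7]×[0,2], reject
8. q=(1,1) nearest=0 d=1 new=(1,1) → add node 4 parent=0 cost=1
9. q=(12,0) nearest=2 d=10 new=(6,1) → blocked by [2,4]×[0,3], reject
10. q=(12,3) nearest=2 d=10 new=(6,3) → add node 5 parent=2 cost=8
11. q=(10,2) nearest=5 d=4 new=(10,2) → blocked by [10,14]×[0,3], reject

Path: 0 1 2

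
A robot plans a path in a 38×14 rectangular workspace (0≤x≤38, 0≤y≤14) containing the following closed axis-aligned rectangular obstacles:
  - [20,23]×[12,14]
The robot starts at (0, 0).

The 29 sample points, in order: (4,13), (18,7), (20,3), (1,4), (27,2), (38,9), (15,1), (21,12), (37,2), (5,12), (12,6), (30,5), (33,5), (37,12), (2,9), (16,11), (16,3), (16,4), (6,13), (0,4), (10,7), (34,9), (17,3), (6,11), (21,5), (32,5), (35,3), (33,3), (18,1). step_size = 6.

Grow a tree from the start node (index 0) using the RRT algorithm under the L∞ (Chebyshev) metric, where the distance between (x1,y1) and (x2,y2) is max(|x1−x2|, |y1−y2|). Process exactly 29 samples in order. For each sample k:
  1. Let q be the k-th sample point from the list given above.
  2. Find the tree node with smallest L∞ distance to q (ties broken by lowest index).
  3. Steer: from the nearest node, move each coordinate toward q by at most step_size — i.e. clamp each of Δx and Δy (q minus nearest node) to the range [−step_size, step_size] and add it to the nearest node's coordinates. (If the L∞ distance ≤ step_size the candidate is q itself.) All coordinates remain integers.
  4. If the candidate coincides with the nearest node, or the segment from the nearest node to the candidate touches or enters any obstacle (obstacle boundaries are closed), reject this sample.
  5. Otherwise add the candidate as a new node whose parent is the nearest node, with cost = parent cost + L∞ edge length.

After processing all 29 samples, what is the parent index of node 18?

1. q=(4,13) nearest=0 d=13 new=(4,6) → add node 1 parent=0 cost=6
2. q=(18,7) nearest=1 d=14 new=(10,7) → add node 2 parent=1 cost=12
3. q=(20,3) nearest=2 d=10 new=(16,3) → add node 3 parent=2 cost=18
4. q=(1,4) nearest=1 d=3 new=(1,4) → add node 4 parent=1 cost=9
5. q=(27,2) nearest=3 d=11 new=(22,2) → add node 5 parent=3 cost=24
6. q=(38,9) nearest=5 d=16 new=(28,8) → add node 6 parent=5 cost=30
7. q=(15,1) nearest=3 d=2 new=(15,1) → add node 7 parent=3 cost=20
8. q=(21,12) nearest=6 d=7 new=(22,12) → blocked by [20,23]×[12,14], reject
9. q=(37,2) nearest=6 d=9 new=(34,2) → add node 8 parent=6 cost=36
10. q=(5,12) nearest=2 d=5 new=(5,12) → add node 9 parent=2 cost=17
11. q=(12,6) nearest=2 d=2 new=(12,6) → add node 10 parent=2 cost=14
12. q=(30,5) nearest=6 d=3 new=(30,5) → add node 11 parent=6 cost=33
13. q=(33,5) nearest=8 d=3 new=(33,5) → add node 12 parent=8 cost=39
14. q=(37,12) nearest=11 d=7 new=(36,11) → add node 13 parent=11 cost=39
15. q=(2,9) nearest=1 d=3 new=(2,9) → add node 14 parent=1 cost=9
16. q=(16,11) nearest=10 d=5 new=(16,11) → add node 15 parent=10 cost=19
17. q=(16,3) nearest=3 d=0 → coincident, reject
18. q=(16,4) nearest=3 d=1 new=(16,4) → add node 16 parent=3 cost=19
19. q=(6,13) nearest=9 d=1 new=(6,13) → add node 17 parent=9 cost=18
20. q=(0,4) nearest=4 d=1 new=(0,4) → add node 18 parent=4 cost=10
21. q=(10,7) nearest=2 d=0 → coincident, reject
22. q=(34,9) nearest=13 d=2 new=(34,9) → add node 19 parent=13 cost=41
23. q=(17,3) nearest=3 d=1 new=(17,3) → add node 20 parent=3 cost=19
24. q=(6,11) nearest=9 d=1 new=(6,11) → add node 21 parent=9 cost=18
25. q=(21,5) nearest=5 d=3 new=(21,5) → add node 22 parent=5 cost=27
26. q=(32,5) nearest=12 d=1 new=(32,5) → add node 23 parent=12 cost=40
27. q=(35,3) nearest=8 d=1 new=(35,3) → add node 24 parent=8 cost=37
28. q=(33,3) nearest=8 d=1 new=(33,3) → add node 25 parent=8 cost=37
29. q=(18,1) nearest=3 d=2 new=(18,1) → add node 26 parent=3 cost=20

Parent of node 18: 4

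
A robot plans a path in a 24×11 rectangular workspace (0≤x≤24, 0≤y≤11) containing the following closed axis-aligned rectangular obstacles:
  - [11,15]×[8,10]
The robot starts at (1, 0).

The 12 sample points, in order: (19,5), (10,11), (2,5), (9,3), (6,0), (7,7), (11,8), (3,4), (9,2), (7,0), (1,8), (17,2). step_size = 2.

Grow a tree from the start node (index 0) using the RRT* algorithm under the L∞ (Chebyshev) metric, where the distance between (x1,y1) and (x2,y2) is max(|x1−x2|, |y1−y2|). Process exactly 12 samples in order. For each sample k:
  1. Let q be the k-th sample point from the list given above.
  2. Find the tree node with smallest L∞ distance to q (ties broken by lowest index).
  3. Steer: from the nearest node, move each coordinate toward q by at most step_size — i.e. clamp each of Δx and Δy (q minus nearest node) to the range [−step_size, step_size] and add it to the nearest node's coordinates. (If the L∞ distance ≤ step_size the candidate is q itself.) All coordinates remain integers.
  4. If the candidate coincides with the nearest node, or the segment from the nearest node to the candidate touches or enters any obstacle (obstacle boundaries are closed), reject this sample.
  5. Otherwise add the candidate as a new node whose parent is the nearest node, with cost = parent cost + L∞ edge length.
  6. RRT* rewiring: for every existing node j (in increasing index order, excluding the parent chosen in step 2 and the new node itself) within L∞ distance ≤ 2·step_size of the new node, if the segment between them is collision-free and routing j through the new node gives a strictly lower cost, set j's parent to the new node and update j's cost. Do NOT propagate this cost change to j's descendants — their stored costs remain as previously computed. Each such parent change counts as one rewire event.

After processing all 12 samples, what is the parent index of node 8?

Parent of node 8: 3

1. q=(19,5) nearest=0 d=18 new=(3,2) → add node 1 parent=0 cost=2
2. q=(10,11) nearest=1 d=9 new=(5,4) → add node 2 parent=1 cost=4
3. q=(2,5) nearest=1 d=3 new=(2,4) → add node 3 parent=1 cost=4
4. q=(9,3) nearest=2 d=4 new=(7,3) → add node 4 parent=2 cost=6
5. q=(6,0) nearest=1 d=3 new=(5,0) → add node 5 parent=1 cost=4
6. q=(7,7) nearest=2 d=3 new=(7,6) → add node 6 parent=2 cost=6
7. q=(11,8) nearest=6 d=4 new=(9,8) → add node 7 parent=6 cost=8
8. q=(3,4) nearest=3 d=1 new=(3,4) → add node 8 parent=3 cost=5
9. q=(9,2) nearest=4 d=2 new=(9,2) → add node 9 parent=4 cost=8
10. q=(7,0) nearest=5 d=2 new=(7,0) → add node 10 parent=5 cost=6
11. q=(1,8) nearest=2 d=4 new=(3,6) → add node 11 parent=2 cost=6
12. q=(17,2) nearest=7 d=8 new=(11,6) → add node 12 parent=7 cost=10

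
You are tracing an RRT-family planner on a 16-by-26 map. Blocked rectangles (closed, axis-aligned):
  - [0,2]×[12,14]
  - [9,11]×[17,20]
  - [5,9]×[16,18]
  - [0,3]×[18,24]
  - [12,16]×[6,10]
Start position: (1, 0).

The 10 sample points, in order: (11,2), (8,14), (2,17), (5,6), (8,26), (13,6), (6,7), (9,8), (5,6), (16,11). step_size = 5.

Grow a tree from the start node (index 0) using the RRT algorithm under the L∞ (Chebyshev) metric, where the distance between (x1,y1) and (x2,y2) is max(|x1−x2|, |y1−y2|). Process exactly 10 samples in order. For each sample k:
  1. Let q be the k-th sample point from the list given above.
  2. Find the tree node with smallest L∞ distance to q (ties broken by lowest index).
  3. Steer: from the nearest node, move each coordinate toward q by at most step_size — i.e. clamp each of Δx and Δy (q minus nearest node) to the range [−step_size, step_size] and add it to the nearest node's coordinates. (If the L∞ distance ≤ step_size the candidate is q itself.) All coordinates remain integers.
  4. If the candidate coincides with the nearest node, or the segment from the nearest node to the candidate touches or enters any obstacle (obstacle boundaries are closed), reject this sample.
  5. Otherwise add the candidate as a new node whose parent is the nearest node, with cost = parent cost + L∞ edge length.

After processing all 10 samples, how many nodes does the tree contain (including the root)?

1. q=(11,2) nearest=0 d=10 new=(6,2) → add node 1 parent=0 cost=5
2. q=(8,14) nearest=1 d=12 new=(8,7) → add node 2 parent=1 cost=10
3. q=(2,17) nearest=2 d=10 new=(3,12) → add node 3 parent=2 cost=15
4. q=(5,6) nearest=2 d=3 new=(5,6) → add node 4 parent=2 cost=13
5. q=(8,26) nearest=3 d=14 new=(8,17) → blocked by [5,9]×[16,18], reject
6. q=(13,6) nearest=2 d=5 new=(13,6) → blocked by [12,16]×[6,10], reject
7. q=(6,7) nearest=4 d=1 new=(6,7) → add node 5 parent=4 cost=14
8. q=(9,8) nearest=2 d=1 new=(9,8) → add node 6 parent=2 cost=11
9. q=(5,6) nearest=4 d=0 → coincident, reject
10. q=(16,11) nearest=6 d=7 new=(14,11) → blocked by [12,16]×[6,10], reject

Node count: 7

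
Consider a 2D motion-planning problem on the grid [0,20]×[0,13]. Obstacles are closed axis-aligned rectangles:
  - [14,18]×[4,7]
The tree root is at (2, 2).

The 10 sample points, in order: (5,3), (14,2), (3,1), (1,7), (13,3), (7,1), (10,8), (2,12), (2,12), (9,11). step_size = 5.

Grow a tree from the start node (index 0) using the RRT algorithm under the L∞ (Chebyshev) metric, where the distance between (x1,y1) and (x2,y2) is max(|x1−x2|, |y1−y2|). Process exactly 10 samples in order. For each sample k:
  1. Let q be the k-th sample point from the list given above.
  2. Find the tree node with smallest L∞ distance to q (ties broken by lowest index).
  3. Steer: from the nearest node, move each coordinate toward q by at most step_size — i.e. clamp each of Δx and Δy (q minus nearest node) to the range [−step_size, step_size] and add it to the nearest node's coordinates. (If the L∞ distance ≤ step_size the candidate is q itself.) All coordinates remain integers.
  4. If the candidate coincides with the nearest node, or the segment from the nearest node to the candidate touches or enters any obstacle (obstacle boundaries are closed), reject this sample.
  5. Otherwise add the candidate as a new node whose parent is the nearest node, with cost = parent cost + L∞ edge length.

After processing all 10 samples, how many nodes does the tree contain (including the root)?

1. q=(5,3) nearest=0 d=3 new=(5,3) → add node 1 parent=0 cost=3
2. q=(14,2) nearest=1 d=9 new=(10,2) → add node 2 parent=1 cost=8
3. q=(3,1) nearest=0 d=1 new=(3,1) → add node 3 parent=0 cost=1
4. q=(1,7) nearest=1 d=4 new=(1,7) → add node 4 parent=1 cost=7
5. q=(13,3) nearest=2 d=3 new=(13,3) → add node 5 parent=2 cost=11
6. q=(7,1) nearest=1 d=2 new=(7,1) → add node 6 parent=1 cost=5
7. q=(10,8) nearest=1 d=5 new=(10,8) → add node 7 parent=1 cost=8
8. q=(2,12) nearest=4 d=5 new=(2,12) → add node 8 parent=4 cost=12
9. q=(2,12) nearest=8 d=0 → coincident, reject
10. q=(9,11) nearest=7 d=3 new=(9,11) → add node 9 parent=7 cost=11

Node count: 10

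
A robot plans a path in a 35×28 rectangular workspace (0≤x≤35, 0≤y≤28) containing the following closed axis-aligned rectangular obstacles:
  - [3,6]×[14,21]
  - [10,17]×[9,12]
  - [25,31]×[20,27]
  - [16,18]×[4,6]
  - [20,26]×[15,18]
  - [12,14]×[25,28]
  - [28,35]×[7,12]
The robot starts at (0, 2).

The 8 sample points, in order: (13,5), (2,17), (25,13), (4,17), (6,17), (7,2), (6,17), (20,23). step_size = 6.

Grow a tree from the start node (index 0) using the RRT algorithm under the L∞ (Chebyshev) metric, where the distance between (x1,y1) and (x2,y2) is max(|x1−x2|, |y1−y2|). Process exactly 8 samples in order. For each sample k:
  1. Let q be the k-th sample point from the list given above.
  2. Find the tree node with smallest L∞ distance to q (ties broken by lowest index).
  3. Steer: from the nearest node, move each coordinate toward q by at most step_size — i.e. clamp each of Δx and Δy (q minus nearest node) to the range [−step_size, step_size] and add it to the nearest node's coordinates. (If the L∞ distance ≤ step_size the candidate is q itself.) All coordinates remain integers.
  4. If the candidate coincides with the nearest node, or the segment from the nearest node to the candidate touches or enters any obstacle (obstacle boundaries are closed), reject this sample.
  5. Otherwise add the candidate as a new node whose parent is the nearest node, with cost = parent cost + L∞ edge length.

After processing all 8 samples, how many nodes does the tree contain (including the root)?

1. q=(13,5) nearest=0 d=13 new=(6,5) → add node 1 parent=0 cost=6
2. q=(2,17) nearest=1 d=12 new=(2,11) → add node 2 parent=1 cost=12
3. q=(25,13) nearest=1 d=19 new=(12,11) → blocked by [10,17]×[9,12], reject
4. q=(4,17) nearest=2 d=6 new=(4,17) → blocked by [3,6]×[14,21], reject
5. q=(6,17) nearest=2 d=6 new=(6,17) → blocked by [3,6]×[14,21], reject
6. q=(7,2) nearest=1 d=3 new=(7,2) → add node 3 parent=1 cost=9
7. q=(6,17) nearest=2 d=6 new=(6,17) → blocked by [3,6]×[14,21], reject
8. q=(20,23) nearest=1 d=18 new=(12,11) → blocked by [10,17]×[9,12], reject

Node count: 4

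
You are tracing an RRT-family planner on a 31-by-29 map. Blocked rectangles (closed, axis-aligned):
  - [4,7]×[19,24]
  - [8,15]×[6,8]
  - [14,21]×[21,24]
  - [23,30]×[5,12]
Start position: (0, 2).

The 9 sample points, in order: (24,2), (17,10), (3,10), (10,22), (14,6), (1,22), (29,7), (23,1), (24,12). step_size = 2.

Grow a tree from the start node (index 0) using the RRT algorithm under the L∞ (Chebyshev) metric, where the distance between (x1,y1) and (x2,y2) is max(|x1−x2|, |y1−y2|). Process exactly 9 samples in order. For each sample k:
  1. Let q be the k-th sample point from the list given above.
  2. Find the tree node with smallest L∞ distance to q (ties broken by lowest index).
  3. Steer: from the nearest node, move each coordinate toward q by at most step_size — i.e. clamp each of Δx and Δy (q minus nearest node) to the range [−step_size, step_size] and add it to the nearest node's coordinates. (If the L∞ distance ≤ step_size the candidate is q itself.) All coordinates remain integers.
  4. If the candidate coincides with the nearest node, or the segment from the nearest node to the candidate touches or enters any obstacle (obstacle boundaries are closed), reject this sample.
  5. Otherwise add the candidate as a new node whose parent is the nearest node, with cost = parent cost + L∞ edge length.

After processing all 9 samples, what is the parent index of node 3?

Parent of node 3: 2

1. q=(24,2) nearest=0 d=24 new=(2,2) → add node 1 parent=0 cost=2
2. q=(17,10) nearest=1 d=15 new=(4,4) → add node 2 parent=1 cost=4
3. q=(3,10) nearest=2 d=6 new=(3,6) → add node 3 parent=2 cost=6
4. q=(10,22) nearest=3 d=16 new=(5,8) → add node 4 parent=3 cost=8
5. q=(14,6) nearest=4 d=9 new=(7,6) → add node 5 parent=4 cost=10
6. q=(1,22) nearest=4 d=14 new=(3,10) → add node 6 parent=4 cost=10
7. q=(29,7) nearest=5 d=22 new=(9,7) → blocked by [8,15]×[6,8], reject
8. q=(23,1) nearest=5 d=16 new=(9,4) → add node 7 parent=5 cost=12
9. q=(24,12) nearest=7 d=15 new=(11,6) → blocked by [8,15]×[6,8], reject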